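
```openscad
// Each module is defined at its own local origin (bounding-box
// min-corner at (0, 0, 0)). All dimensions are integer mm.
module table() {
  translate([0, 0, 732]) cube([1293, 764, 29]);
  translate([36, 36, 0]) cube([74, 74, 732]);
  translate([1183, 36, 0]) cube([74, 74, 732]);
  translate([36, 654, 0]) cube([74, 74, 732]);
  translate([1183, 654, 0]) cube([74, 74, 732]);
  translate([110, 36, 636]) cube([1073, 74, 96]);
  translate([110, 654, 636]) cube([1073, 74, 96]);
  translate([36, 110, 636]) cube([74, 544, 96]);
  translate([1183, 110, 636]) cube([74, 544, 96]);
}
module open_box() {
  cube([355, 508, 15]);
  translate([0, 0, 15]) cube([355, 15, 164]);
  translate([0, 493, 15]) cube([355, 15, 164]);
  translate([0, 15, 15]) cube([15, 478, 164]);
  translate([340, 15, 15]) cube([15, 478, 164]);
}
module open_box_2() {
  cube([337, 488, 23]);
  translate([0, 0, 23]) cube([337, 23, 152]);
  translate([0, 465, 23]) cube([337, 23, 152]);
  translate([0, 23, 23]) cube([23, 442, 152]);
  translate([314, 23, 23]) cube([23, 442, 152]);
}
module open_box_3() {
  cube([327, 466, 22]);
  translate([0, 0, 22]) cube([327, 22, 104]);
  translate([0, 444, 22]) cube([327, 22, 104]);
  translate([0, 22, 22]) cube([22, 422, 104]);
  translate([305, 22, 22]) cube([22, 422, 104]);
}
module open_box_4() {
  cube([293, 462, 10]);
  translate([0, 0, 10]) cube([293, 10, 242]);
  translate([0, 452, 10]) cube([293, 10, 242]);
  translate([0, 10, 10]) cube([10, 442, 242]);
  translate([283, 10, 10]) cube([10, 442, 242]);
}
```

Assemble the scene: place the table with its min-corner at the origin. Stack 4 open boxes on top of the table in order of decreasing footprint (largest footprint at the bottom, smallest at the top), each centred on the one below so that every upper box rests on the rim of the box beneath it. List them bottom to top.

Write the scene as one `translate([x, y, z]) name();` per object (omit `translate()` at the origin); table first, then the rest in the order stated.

table();
translate([469, 128, 761]) open_box();
translate([478, 138, 940]) open_box_2();
translate([483, 149, 1115]) open_box_3();
translate([500, 151, 1241]) open_box_4();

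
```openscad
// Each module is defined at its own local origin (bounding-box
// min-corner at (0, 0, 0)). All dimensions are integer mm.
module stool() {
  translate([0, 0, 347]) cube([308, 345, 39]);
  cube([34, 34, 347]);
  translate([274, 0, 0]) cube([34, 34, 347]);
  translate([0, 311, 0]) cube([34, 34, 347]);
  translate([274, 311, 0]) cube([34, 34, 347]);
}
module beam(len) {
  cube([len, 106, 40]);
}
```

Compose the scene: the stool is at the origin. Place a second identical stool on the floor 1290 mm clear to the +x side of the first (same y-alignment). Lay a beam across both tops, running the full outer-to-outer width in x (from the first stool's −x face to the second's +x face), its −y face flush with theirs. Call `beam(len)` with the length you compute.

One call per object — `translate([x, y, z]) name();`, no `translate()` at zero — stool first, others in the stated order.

stool();
translate([1598, 0, 0]) stool();
translate([0, 0, 386]) beam(1906);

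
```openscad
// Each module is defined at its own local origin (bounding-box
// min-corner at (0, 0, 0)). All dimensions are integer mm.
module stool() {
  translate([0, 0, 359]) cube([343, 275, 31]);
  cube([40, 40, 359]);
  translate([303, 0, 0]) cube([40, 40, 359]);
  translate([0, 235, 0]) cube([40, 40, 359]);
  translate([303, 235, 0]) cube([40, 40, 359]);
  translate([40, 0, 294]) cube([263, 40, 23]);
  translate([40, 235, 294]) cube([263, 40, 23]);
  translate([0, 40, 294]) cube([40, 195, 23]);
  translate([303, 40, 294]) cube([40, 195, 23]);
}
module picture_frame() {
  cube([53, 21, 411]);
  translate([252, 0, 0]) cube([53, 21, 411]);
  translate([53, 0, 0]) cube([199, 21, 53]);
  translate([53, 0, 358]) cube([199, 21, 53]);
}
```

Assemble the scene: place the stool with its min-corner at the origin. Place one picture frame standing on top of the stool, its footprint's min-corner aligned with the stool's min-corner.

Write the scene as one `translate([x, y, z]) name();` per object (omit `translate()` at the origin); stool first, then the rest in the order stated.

stool();
translate([0, 0, 390]) picture_frame();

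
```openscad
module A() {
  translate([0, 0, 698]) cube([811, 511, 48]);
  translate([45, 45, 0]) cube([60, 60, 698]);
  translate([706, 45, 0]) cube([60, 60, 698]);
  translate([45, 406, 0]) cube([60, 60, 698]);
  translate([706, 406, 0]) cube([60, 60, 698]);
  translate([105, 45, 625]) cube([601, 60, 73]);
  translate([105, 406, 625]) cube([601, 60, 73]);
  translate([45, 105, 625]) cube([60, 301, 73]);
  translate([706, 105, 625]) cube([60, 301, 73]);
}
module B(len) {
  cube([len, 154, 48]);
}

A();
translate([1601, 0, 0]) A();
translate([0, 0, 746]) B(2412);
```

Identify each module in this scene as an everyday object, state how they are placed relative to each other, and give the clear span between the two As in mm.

Second table starts at x = 1601; first ends at x = 811; clear span = 1601 − 811 = 790 mm.

A is a table. B is a beam. A beam spans the tops of two tables. The clear span between the two tables is 790 mm.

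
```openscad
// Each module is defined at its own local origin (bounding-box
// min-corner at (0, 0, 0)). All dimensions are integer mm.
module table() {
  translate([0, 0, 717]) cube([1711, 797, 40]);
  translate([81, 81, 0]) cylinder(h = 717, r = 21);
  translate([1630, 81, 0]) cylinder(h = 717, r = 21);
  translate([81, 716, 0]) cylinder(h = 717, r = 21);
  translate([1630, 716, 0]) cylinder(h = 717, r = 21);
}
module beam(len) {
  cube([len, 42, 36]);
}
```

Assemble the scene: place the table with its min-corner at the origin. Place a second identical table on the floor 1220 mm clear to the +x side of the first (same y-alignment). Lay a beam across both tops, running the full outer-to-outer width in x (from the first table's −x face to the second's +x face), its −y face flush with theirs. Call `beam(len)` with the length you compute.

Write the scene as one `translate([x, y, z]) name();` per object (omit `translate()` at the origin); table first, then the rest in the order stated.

table();
translate([2931, 0, 0]) table();
translate([0, 0, 757]) beam(4642);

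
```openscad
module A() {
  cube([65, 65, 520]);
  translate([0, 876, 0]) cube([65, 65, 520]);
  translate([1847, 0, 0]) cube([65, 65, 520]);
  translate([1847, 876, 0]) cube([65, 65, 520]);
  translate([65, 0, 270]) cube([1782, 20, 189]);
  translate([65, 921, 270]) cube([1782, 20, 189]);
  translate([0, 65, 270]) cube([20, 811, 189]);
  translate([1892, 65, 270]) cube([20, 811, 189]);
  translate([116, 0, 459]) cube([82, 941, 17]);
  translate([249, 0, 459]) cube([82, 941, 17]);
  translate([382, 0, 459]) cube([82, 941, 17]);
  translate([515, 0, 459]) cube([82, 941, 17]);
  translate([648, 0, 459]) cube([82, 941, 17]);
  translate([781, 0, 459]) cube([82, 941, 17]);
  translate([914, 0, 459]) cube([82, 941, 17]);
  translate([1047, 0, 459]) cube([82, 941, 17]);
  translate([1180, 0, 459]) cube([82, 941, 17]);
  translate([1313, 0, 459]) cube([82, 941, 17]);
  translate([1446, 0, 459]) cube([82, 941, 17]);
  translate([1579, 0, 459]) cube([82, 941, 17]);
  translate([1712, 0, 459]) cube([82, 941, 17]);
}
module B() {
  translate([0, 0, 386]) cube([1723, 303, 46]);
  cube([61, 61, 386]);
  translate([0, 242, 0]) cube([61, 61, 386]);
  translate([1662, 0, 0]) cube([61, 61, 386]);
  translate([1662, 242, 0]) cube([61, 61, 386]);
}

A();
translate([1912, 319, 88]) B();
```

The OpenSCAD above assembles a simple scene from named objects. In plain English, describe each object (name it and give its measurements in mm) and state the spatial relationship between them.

A is a bed frame 1912 mm long (x) by 941 mm wide (y). Four 65×65 mm corner posts, 520 mm tall, at the corners of the footprint. Four rails of 20 mm thickness and 189 mm height run between adjacent posts with their undersides at z = 270 mm, their outer faces flush with the outside of the frame (the two x-running rails run between the posts' inner faces; the two y-running rails run between the posts' inner faces). 13 slats, each 82 mm wide (x) and 17 mm thick, lie across the top of the two x-running rails, running the full 941 mm width of the frame in y; the slats are evenly spaced along x between the inner faces of the end posts with equal gaps (rounded down to the nearest mm) at the −x end and between each pair — any rounding remainder accumulates at the +x end.

B is a long wooden bench with a 1723 mm (x) × 303 mm (y) seat, 46 mm thick, its top surface 432 mm above the floor. Four 61 mm square legs at the seat corners, flush with the edges, run from z = 0 to the seat underside.

The bench is beside the bed frame with their tops flush at z = 520.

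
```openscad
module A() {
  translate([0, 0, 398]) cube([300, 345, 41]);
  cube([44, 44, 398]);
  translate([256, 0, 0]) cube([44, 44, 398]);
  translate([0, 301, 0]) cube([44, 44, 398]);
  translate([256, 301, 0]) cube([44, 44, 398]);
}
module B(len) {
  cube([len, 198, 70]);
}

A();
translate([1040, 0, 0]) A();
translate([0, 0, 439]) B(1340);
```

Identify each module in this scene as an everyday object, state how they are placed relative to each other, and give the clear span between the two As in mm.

A is a stool. B is a beam. A beam spans the tops of two stools. The clear span between the two stools is 740 mm.

Second stool starts at x = 1040; first ends at x = 300; clear span = 1040 − 300 = 740 mm.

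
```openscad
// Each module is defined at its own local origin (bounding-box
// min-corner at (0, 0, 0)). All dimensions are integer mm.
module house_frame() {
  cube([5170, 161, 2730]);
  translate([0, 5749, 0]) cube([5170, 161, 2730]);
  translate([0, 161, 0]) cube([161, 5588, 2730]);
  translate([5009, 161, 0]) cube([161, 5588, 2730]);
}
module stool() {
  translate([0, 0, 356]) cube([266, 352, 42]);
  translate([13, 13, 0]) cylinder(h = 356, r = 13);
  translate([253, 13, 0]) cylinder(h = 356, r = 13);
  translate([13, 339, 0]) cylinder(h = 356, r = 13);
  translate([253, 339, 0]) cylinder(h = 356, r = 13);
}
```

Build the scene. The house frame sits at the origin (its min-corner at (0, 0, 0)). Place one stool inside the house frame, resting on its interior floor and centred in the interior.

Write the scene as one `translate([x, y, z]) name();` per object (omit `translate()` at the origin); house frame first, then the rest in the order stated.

house_frame();
translate([2452, 2779, 0]) stool();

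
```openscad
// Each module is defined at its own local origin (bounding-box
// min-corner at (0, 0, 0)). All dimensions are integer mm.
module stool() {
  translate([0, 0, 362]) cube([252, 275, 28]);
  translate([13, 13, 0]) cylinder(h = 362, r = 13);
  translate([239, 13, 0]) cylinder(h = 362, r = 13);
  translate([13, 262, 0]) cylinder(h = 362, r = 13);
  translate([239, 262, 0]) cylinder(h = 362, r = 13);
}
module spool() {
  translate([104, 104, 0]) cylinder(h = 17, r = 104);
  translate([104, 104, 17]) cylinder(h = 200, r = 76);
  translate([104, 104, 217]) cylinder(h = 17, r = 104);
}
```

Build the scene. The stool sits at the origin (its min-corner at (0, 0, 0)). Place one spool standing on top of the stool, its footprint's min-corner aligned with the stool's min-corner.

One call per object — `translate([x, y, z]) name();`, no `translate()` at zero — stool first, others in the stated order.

stool();
translate([0, 0, 390]) spool();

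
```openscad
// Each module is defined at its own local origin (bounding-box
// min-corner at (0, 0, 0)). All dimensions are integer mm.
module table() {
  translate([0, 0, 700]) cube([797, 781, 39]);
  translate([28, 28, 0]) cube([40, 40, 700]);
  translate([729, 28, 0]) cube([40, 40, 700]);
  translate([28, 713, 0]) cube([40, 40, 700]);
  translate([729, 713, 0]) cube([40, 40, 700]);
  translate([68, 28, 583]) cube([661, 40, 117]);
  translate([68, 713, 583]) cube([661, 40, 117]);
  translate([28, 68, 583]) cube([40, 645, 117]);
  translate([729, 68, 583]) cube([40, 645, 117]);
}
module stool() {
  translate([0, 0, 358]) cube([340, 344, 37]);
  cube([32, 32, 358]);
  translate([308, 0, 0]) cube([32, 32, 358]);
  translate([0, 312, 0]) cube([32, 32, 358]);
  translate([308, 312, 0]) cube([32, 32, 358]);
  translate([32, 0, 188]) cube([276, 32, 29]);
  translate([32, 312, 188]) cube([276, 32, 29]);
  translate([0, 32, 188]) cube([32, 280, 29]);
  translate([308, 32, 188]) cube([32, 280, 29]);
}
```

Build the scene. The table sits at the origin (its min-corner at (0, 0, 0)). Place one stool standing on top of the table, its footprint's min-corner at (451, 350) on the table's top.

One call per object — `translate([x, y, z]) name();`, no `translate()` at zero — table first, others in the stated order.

table();
translate([451, 350, 739]) stool();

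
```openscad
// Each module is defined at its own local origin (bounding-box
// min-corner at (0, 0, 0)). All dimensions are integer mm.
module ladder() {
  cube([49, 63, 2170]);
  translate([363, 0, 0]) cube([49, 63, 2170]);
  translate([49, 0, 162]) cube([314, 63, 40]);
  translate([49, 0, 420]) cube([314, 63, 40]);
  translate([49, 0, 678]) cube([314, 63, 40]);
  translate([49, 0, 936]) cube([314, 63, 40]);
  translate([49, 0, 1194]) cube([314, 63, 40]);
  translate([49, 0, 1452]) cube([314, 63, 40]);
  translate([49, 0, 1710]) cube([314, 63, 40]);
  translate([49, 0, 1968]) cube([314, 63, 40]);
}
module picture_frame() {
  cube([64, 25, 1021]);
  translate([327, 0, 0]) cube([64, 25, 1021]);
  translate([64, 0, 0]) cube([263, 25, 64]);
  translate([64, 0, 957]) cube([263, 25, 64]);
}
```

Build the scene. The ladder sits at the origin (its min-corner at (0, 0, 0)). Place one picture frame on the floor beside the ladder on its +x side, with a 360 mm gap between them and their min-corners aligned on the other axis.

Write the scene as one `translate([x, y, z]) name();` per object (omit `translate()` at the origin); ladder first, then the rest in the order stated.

ladder();
translate([772, 0, 0]) picture_frame();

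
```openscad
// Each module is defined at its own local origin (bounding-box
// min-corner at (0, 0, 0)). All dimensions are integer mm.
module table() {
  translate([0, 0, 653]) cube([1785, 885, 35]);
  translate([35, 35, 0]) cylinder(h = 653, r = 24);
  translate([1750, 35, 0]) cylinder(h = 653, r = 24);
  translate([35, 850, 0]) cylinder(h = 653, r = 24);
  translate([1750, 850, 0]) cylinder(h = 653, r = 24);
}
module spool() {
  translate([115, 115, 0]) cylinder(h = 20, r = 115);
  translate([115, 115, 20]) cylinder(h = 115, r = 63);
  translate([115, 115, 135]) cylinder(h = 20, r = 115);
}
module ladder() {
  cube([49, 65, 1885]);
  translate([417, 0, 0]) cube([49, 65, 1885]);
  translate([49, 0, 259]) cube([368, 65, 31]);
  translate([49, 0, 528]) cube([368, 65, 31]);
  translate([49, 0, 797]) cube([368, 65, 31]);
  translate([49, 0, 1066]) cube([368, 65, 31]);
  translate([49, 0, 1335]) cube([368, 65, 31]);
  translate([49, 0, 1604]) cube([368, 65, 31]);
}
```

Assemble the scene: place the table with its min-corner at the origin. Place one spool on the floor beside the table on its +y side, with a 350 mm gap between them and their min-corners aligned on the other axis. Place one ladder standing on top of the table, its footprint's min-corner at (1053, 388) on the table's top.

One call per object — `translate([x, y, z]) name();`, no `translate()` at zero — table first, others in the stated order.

table();
translate([0, 1235, 0]) spool();
translate([1053, 388, 688]) ladder();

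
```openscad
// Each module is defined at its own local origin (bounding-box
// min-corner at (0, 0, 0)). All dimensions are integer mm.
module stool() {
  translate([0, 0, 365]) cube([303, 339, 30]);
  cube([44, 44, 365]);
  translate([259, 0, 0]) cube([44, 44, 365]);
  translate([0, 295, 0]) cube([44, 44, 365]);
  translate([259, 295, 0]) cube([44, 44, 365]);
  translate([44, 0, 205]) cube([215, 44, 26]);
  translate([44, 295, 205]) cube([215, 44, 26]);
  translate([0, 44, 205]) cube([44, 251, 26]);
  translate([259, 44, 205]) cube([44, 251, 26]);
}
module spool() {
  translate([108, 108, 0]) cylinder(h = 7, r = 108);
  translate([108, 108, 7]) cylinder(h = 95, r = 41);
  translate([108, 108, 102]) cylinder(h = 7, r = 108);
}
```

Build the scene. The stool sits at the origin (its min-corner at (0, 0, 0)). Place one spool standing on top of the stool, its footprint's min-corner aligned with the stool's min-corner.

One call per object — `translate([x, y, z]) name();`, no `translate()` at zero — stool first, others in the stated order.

stool();
translate([0, 0, 395]) spool();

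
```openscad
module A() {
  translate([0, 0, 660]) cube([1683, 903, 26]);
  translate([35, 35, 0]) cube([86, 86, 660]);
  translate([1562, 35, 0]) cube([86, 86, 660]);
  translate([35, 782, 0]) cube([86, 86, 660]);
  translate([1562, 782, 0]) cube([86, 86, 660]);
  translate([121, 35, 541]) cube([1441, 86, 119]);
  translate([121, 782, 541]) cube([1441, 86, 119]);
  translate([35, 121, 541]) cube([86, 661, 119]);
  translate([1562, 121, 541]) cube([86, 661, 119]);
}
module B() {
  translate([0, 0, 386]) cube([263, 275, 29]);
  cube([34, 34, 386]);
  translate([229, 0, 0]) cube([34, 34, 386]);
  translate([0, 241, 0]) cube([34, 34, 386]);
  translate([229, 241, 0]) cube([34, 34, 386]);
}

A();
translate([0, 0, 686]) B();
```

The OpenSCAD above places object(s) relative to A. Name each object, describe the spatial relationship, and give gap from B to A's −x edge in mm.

The stool's min-x is at 0; the table's min-x is 0; gap = 0 mm.

A is a table. B is a stool. The stool is on top of the table. The gap from the stool to the table's −x edge is 0 mm.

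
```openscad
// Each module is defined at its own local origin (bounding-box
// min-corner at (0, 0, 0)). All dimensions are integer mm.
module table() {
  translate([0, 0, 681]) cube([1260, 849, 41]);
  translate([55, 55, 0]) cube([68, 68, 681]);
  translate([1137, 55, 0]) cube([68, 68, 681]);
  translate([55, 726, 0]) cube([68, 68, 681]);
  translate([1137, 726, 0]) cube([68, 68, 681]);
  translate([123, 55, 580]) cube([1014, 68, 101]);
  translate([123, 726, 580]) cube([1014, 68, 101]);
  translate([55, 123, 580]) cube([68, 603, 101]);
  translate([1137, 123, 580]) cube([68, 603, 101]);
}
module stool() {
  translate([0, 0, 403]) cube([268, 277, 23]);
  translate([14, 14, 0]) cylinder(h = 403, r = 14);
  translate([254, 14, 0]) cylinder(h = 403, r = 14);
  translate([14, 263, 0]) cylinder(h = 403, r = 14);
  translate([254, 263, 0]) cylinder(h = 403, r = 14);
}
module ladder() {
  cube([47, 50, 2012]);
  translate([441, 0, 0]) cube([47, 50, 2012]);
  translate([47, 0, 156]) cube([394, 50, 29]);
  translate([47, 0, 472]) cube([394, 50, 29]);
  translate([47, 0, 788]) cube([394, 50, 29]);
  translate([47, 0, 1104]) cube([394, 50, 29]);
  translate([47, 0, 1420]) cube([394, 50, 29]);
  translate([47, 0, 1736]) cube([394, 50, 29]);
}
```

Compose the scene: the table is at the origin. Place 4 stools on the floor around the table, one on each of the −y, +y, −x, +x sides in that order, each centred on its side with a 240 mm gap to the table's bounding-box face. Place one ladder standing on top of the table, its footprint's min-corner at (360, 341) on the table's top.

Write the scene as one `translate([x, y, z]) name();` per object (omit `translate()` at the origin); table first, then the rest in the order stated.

table();
translate([496, -517, 0]) stool();
translate([496, 1089, 0]) stool();
translate([-508, 286, 0]) stool();
translate([1500, 286, 0]) stool();
translate([360, 341, 722]) ladder();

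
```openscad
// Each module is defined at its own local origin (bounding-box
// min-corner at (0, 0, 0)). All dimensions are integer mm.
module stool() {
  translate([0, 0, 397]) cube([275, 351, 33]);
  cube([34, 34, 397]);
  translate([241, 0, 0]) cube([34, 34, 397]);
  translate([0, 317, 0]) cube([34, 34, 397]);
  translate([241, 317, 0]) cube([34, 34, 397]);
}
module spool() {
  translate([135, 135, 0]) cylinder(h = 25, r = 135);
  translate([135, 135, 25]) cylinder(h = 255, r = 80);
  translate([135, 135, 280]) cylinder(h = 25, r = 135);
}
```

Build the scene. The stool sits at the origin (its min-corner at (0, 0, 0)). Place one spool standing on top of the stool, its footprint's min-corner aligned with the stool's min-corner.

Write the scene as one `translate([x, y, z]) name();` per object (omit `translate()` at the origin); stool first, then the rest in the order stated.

stool();
translate([0, 0, 430]) spool();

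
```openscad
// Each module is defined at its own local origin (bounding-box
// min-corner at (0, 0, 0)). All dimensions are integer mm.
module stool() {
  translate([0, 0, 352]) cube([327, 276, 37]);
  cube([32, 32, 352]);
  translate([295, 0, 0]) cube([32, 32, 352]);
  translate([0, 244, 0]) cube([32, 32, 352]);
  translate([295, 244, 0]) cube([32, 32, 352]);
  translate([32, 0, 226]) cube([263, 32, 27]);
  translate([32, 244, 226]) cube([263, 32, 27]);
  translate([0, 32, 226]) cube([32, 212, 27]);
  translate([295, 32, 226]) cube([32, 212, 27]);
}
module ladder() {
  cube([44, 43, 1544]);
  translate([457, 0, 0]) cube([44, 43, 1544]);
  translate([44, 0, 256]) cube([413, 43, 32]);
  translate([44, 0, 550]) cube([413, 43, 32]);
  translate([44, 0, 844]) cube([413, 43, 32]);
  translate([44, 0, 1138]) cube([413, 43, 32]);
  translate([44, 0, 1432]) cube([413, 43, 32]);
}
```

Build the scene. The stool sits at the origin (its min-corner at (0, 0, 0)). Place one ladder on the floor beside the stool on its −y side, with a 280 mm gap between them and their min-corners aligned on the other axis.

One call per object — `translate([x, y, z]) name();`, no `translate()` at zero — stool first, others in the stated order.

stool();
translate([0, -323, 0]) ladder();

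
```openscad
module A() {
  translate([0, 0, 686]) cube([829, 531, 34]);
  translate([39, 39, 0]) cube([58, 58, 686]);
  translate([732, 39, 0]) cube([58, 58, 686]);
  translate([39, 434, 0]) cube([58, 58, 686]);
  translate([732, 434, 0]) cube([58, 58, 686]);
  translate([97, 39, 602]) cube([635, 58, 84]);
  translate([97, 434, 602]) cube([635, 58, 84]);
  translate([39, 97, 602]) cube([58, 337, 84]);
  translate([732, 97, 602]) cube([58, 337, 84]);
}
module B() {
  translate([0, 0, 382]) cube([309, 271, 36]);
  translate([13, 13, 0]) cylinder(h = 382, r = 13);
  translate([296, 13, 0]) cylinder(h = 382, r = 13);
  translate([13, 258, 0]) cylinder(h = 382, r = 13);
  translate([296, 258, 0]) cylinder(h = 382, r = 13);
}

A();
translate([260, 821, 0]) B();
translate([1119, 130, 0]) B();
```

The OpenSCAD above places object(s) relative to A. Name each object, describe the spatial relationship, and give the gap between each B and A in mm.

A is a table. B is a stool. Two stools sit around the table at the +y, +x sides. The gap between each stool and the table is 290 mm.

Each stool's nearest face is 290 mm from the table's bounding box.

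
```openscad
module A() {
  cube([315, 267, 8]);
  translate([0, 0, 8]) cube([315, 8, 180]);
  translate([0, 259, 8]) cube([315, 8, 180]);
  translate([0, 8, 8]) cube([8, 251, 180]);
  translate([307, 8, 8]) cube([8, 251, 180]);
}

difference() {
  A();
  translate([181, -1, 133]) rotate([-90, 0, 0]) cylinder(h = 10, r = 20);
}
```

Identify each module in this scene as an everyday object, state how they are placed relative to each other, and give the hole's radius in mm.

The subtracted cylinder has r = 20 mm.

A is an open box. The open box has a circular hole through its front wall. The hole's radius is 20 mm.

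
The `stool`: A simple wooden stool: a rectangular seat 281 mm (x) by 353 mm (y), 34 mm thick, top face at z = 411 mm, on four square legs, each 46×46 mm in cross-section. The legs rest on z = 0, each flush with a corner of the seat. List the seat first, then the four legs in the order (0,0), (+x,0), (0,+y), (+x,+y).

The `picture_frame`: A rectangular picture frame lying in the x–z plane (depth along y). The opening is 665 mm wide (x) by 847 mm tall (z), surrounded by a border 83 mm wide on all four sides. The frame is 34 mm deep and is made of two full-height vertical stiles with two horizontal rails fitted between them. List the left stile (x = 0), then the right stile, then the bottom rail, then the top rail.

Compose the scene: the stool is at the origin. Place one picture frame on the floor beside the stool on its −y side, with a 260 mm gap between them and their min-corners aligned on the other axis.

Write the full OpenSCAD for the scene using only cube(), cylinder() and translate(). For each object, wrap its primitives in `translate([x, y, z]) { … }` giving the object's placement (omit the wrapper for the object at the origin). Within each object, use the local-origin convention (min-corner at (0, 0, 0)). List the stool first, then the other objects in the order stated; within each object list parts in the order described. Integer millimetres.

translate([0, 0, 377]) cube([281, 353, 34]);
cube([46, 46, 377]);
translate([235, 0, 0]) cube([46, 46, 377]);
translate([0, 307, 0]) cube([46, 46, 377]);
translate([235, 307, 0]) cube([46, 46, 377]);
translate([0, -294, 0]) {
  cube([83, 34, 1013]);
  translate([748, 0, 0]) cube([83, 34, 1013]);
  translate([83, 0, 0]) cube([665, 34, 83]);
  translate([83, 0, 930]) cube([665, 34, 83]);
}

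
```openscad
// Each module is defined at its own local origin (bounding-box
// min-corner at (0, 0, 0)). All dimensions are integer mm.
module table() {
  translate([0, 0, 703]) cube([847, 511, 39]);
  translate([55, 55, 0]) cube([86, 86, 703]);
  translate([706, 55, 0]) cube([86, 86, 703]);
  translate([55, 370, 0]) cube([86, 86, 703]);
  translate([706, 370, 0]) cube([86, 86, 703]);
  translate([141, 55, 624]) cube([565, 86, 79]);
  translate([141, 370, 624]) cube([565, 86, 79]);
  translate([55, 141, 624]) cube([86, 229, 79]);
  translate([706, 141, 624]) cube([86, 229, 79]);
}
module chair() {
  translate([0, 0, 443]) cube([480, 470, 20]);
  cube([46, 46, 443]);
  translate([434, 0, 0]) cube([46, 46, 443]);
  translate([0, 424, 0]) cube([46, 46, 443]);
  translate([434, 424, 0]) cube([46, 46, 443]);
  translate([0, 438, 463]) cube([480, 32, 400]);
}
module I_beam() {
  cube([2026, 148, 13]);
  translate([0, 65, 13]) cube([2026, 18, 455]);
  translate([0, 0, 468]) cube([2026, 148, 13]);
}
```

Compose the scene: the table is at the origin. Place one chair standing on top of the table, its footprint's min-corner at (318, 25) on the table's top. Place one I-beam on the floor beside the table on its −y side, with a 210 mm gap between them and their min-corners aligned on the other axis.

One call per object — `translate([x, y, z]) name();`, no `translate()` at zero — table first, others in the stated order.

table();
translate([318, 25, 742]) chair();
translate([0, -358, 0]) I_beam();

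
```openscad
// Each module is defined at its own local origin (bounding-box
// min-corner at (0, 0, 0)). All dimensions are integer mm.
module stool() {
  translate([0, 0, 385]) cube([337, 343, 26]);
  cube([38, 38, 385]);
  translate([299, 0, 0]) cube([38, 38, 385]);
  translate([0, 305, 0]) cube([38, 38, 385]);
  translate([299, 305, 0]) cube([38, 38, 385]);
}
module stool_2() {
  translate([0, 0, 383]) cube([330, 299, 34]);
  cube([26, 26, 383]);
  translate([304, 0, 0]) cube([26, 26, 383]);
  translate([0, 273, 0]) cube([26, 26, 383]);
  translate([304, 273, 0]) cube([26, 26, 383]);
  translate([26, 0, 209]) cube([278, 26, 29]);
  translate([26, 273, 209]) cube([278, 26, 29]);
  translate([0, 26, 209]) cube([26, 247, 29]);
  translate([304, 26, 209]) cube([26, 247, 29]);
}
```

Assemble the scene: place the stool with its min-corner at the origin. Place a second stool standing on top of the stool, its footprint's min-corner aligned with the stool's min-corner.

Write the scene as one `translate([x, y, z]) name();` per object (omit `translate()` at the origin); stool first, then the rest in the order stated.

stool();
translate([0, 0, 411]) stool_2();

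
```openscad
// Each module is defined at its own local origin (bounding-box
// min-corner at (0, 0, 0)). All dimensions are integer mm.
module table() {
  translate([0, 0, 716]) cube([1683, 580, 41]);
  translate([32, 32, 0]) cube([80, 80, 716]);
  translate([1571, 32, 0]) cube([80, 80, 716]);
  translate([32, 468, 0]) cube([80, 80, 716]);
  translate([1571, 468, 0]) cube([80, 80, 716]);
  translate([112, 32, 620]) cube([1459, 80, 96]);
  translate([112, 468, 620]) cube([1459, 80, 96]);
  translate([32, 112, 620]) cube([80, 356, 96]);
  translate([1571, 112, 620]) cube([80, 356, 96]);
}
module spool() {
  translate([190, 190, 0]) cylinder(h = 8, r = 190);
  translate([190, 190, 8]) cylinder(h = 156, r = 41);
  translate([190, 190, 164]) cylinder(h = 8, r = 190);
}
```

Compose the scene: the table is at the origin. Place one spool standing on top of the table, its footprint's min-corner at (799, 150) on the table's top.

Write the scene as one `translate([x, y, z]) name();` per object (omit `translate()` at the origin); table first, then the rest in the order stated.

table();
translate([799, 150, 757]) spool();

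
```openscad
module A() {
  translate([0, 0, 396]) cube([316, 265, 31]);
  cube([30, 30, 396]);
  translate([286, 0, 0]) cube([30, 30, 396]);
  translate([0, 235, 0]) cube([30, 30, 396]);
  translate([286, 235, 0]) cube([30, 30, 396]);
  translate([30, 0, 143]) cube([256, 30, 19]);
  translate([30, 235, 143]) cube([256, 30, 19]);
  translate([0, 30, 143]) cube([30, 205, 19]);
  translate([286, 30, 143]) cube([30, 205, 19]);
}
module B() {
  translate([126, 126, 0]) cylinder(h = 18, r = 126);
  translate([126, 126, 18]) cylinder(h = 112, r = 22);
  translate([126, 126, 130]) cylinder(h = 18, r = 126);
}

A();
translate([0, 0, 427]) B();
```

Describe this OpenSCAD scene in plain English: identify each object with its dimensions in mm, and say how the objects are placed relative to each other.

A is a four-legged stool. The seat is a 316×265×31 mm slab whose top surface is at z = 427 mm; four square legs, each 30×30 mm in cross-section, run from the floor (z = 0) to the underside of the seat, each flush with a corner of the seat. Four stretchers, 30 mm wide and 19 mm tall, connect adjacent legs with their undersides at z = 143 mm, each running between the inner faces of the legs it joins and aligned with the legs' outer faces on the other axis.

B is a spool: two coaxial disc flanges of radius 126 mm and thickness 18 mm, joined by a core cylinder of radius 22 mm and height 112 mm. The lower flange rests on z = 0 and the three cylinders share a vertical axis.

The spool is on top of the stool.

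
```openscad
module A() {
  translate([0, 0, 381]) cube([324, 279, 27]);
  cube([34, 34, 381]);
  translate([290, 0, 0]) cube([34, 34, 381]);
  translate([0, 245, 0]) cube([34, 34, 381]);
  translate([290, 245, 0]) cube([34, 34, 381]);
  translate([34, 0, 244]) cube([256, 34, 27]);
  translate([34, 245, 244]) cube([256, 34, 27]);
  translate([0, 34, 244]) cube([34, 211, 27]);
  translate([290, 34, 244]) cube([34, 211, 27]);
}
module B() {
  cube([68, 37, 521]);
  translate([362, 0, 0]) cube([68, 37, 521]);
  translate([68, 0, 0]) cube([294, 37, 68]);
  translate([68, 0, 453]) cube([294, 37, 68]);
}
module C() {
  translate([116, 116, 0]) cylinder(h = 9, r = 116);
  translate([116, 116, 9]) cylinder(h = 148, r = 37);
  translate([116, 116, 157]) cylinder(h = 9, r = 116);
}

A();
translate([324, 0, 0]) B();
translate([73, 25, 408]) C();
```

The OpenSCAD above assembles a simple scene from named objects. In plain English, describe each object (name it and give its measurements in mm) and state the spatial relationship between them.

A is a four-legged stool. The seat is a 324×279×27 mm slab whose top surface is at z = 408 mm; four square legs, each 34×34 mm in cross-section, run from the floor (z = 0) to the underside of the seat, each flush with a corner of the seat. Four stretchers, 34 mm wide and 27 mm tall, connect adjacent legs with their undersides at z = 244 mm, each running between the inner faces of the legs it joins and aligned with the legs' outer faces on the other axis.

B is a picture frame with a 294×385 mm rectangular opening (x by z) and a uniform 68 mm border on every side. Frame depth is 37 mm along y. It is built from two vertical stiles running the full outside height and two horizontal rails spanning the gap between the stiles.

C is a spool: two coaxial disc flanges of radius 116 mm and thickness 9 mm, joined by a core cylinder of radius 37 mm and height 148 mm. The lower flange rests on z = 0 and the three cylinders share a vertical axis.

The picture frame is against the stool's +x side, with their −y faces flush. The spool is on top of the stool.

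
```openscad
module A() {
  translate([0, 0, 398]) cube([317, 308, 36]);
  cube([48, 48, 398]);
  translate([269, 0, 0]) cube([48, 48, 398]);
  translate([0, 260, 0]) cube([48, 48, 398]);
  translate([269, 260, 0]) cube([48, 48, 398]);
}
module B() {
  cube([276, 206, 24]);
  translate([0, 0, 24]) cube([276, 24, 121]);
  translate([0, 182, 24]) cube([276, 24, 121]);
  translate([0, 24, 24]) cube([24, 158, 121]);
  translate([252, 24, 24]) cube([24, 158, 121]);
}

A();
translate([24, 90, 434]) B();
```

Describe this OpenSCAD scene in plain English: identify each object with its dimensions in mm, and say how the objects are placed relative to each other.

A is a simple wooden stool: a rectangular seat 317 mm (x) by 308 mm (y), 36 mm thick, top face at z = 434 mm, on four square legs, each 48×48 mm in cross-section. The legs rest on z = 0, each flush with a corner of the seat.

B is an open storage box with external size 276×206×145 mm and wall thickness 24 mm (the base is also 24 mm thick). The base covers the whole footprint; the four walls stand on the base, with the y-facing walls full-width and the x-facing walls fitting between their inner faces.

The open box is on top of the stool.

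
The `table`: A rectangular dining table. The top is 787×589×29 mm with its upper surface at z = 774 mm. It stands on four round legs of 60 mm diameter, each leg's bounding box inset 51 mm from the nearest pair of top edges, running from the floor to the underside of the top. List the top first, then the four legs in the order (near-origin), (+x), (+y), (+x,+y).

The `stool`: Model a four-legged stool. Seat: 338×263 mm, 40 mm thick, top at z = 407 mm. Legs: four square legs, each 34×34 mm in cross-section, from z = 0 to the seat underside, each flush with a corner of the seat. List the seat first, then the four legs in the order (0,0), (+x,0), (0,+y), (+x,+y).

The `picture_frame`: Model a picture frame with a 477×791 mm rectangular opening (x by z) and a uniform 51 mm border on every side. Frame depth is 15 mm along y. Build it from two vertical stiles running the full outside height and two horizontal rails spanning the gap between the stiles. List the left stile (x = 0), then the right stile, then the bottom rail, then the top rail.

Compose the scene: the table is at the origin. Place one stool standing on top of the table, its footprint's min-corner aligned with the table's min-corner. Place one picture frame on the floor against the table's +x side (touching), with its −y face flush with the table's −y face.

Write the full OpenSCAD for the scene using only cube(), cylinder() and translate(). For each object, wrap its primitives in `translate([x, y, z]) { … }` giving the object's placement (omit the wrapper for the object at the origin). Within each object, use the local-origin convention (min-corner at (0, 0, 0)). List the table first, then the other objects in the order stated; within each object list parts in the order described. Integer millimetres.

translate([0, 0, 745]) cube([787, 589, 29]);
translate([81, 81, 0]) cylinder(h = 745, r = 30);
translate([706, 81, 0]) cylinder(h = 745, r = 30);
translate([81, 508, 0]) cylinder(h = 745, r = 30);
translate([706, 508, 0]) cylinder(h = 745, r = 30);
translate([0, 0, 774]) {
  translate([0, 0, 367]) cube([338, 263, 40]);
  cube([34, 34, 367]);
  translate([304, 0, 0]) cube([34, 34, 367]);
  translate([0, 229, 0]) cube([34, 34, 367]);
  translate([304, 229, 0]) cube([34, 34, 367]);
}
translate([787, 0, 0]) {
  cube([51, 15, 893]);
  translate([528, 0, 0]) cube([51, 15, 893]);
  translate([51, 0, 0]) cube([477, 15, 51]);
  translate([51, 0, 842]) cube([477, 15, 51]);
}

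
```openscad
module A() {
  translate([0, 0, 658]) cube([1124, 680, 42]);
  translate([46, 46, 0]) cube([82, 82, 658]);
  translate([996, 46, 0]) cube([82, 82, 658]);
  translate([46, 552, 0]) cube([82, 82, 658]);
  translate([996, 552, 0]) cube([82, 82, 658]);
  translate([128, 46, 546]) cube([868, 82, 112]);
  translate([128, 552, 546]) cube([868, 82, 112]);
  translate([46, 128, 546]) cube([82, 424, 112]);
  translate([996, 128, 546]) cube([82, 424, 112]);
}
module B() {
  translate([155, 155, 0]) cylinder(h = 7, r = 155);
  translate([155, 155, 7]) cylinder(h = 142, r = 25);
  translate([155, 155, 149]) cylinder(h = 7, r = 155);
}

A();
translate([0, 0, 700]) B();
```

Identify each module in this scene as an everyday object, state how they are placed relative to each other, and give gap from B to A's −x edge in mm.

The spool's min-x is at 0; the table's min-x is 0; gap = 0 mm.

A is a table. B is a spool. The spool is on top of the table. The gap from the spool to the table's −x edge is 0 mm.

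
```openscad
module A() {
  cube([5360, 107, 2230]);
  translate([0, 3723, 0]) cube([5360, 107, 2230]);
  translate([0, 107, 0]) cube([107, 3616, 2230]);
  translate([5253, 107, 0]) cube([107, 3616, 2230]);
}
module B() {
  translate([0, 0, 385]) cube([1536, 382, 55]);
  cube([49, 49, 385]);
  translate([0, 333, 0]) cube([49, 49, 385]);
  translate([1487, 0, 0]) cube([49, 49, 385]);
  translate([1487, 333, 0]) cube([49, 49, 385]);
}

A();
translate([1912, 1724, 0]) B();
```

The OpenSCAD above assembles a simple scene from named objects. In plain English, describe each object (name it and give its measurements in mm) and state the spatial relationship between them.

A is the wall frame of a small rectangular building: four walls, each 2230 mm tall and 107 mm thick, enclosing a footprint 5360 mm (x) by 3830 mm (y) outside-to-outside, with no floor or roof. The front and back walls (the −y and +y sides) span the full width; the two side walls fit between them.

B is a bench: a 1536×382 mm seat slab, 55 mm thick, top at z = 440 mm, on four 49×49 mm square legs flush with the seat corners and standing on z = 0.

The bench sits inside the house frame, centred.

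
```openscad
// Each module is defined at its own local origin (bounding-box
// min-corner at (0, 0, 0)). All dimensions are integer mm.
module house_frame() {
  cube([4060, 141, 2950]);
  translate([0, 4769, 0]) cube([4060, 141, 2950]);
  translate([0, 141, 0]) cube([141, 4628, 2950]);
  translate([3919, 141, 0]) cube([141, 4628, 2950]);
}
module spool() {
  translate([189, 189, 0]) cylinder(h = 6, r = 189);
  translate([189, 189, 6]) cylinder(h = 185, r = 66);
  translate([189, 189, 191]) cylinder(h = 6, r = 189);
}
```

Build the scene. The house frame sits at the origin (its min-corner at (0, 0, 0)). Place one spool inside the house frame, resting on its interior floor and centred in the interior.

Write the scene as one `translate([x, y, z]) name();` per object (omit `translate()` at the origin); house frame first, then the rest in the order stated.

house_frame();
translate([1841, 2266, 0]) spool();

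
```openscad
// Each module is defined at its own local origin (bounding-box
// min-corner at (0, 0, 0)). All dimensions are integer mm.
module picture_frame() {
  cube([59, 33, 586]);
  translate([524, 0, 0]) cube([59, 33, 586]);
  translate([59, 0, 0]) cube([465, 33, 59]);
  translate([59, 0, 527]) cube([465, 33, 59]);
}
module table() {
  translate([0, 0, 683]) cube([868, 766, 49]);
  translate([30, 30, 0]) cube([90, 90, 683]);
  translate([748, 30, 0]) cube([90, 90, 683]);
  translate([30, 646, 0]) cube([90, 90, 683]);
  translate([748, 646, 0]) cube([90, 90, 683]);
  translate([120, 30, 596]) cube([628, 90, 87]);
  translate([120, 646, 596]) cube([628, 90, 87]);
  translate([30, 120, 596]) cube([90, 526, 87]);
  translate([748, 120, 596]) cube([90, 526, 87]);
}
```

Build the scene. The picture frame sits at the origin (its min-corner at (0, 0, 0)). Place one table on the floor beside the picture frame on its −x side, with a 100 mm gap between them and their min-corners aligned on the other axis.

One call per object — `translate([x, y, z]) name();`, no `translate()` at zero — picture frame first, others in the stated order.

picture_frame();
translate([-968, 0, 0]) table();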